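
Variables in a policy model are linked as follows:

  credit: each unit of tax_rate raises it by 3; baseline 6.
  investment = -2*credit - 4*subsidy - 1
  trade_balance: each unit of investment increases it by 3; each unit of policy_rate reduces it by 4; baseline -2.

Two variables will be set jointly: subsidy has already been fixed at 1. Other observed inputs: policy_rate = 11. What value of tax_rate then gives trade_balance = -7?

With subsidy held at 1:
Substituting into the investment equation gives investment = -6*tax_rate - 17.
Substituting into the trade_balance equation gives trade_balance = -18*tax_rate - 97.
Solve -18*tax_rate - 97 = -7: tax_rate = (-7 + 97) / -18 = -5.

tax_rate = -5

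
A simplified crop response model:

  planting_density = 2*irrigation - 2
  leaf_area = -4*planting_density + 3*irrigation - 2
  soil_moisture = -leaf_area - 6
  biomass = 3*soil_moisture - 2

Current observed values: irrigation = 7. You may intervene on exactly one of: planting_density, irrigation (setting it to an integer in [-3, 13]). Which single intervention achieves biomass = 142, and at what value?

Intervening on planting_density: biomass = 12*planting_density - 77. Reaching 142 requires planting_density = 73/4, not an integer.
Intervening on irrigation: with other inputs at their observed values, biomass = 15*irrigation - 38. Solving for 142 gives irrigation = 12, within [-3, 13].

set irrigation = 12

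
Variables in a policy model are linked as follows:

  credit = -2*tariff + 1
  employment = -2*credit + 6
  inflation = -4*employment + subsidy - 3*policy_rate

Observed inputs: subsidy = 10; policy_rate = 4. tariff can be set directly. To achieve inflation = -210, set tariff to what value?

tariff = 12

Substituting into the employment equation gives employment = 4*tariff + 4.
So inflation = -16*tariff - 18.
Solve -16*tariff - 18 = -210: tariff = (-210 + 18) / -16 = 12.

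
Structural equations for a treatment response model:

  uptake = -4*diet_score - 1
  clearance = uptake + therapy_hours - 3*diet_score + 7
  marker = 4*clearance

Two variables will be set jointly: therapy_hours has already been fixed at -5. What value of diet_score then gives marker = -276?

diet_score = 10

With therapy_hours held at -5:
Substituting into the clearance equation gives clearance = -7*diet_score + 1.
Substituting into the marker equation gives marker = -28*diet_score + 4.
Solve -28*diet_score + 4 = -276: diet_score = (-276 - 4) / -28 = 10.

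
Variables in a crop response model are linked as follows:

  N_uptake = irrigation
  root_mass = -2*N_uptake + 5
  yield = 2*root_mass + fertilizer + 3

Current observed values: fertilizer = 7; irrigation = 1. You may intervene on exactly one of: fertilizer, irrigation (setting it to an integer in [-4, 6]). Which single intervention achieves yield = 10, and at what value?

set fertilizer = 1

Intervening on fertilizer: with other inputs at their observed values, yield = fertilizer + 9. Solving for 10 gives fertilizer = 1, within [-4, 6].
Intervening on irrigation: yield = -4*irrigation + 20. Reaching 10 requires irrigation = 5/2, not an integer.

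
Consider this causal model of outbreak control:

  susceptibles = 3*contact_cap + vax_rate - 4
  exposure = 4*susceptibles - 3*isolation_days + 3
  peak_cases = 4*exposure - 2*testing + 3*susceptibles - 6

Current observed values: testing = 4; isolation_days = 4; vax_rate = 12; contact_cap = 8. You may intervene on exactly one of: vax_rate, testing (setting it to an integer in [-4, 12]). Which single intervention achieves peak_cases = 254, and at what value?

Intervening on vax_rate: with other inputs at their observed values, peak_cases = 19*vax_rate + 330. Solving for 254 gives vax_rate = -4, within [-4, 12].
Intervening on testing: peak_cases = -2*testing + 566. Reaching 254 requires testing = 156, outside [-4, 12].

set vax_rate = -4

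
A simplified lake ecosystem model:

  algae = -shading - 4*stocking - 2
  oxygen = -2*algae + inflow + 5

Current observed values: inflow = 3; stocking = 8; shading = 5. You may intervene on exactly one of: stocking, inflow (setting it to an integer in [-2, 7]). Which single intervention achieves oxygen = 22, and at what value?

Intervening on stocking: with other inputs at their observed values, oxygen = 8*stocking + 22. Solving for 22 gives stocking = 0, within [-2, 7].
Intervening on inflow: oxygen = inflow + 83. Reaching 22 requires inflow = -61, outside [-2, 7].

set stocking = 0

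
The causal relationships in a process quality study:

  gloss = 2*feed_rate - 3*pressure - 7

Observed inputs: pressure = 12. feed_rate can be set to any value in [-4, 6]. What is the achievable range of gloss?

-51 to -31

Substituting into the gloss equation gives gloss = 2*feed_rate - 43.
Linear in feed_rate, so extremes are at the endpoints: feed_rate = -4 gives gloss = -51; feed_rate = 6 gives gloss = -31.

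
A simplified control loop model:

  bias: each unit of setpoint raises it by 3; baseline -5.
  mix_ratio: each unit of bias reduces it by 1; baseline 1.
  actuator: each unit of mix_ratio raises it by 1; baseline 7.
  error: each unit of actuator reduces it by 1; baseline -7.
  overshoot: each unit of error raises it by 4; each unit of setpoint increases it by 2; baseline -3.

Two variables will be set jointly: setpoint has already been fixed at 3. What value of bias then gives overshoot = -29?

bias = 7

With setpoint held at 3:
Intervening on bias fixes its value directly, overriding its dependence on setpoint.
Substituting into the actuator equation gives actuator = -bias + 8.
error becomes bias - 15.
This gives overshoot = 4*bias - 57.
Solve 4*bias - 57 = -29: bias = (-29 + 57) / 4 = 7.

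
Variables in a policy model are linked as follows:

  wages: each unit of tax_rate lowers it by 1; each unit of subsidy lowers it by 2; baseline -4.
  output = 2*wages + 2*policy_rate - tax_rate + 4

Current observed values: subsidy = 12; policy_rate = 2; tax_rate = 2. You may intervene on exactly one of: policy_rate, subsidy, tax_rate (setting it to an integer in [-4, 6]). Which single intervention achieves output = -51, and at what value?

Intervening on policy_rate: output = 2*policy_rate - 58. Reaching -51 requires policy_rate = 7/2, not an integer.
Intervening on subsidy: output = -4*subsidy - 6. Reaching -51 requires subsidy = 45/4, not an integer.
Intervening on tax_rate: with other inputs at their observed values, output = -3*tax_rate - 48. Solving for -51 gives tax_rate = 1, within [-4, 6].

set tax_rate = 1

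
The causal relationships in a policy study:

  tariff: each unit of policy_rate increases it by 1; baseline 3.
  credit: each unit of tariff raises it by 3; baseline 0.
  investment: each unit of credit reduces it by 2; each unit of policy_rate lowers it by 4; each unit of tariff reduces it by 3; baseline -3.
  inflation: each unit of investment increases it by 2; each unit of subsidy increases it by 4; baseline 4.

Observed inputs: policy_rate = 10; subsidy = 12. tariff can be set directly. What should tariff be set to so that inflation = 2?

tariff = -2

Intervening on tariff fixes its value directly, overriding its dependence on policy_rate.
Substituting into the investment equation gives investment = -9*tariff - 43.
This gives inflation = -18*tariff - 34.
Solve -18*tariff - 34 = 2: tariff = (2 + 34) / -18 = -2.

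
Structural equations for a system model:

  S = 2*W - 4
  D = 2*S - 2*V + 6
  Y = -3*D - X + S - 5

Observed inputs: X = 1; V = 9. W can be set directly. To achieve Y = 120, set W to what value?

W = -7

Substituting into the D equation gives D = 4*W - 20.
Substituting into the Y equation gives Y = -10*W + 50.
Solve -10*W + 50 = 120: W = (120 - 50) / -10 = -7.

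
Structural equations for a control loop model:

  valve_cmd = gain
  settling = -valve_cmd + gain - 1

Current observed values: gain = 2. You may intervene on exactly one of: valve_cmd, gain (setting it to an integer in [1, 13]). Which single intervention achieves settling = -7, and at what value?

Intervening on valve_cmd: with other inputs at their observed values, settling = -valve_cmd + 1. Solving for -7 gives valve_cmd = 8, within [1, 13].
Intervening on gain: the paths from gain to settling cancel (net effect zero), leaving settling = -1; -7 is unreachable this way.

set valve_cmd = 8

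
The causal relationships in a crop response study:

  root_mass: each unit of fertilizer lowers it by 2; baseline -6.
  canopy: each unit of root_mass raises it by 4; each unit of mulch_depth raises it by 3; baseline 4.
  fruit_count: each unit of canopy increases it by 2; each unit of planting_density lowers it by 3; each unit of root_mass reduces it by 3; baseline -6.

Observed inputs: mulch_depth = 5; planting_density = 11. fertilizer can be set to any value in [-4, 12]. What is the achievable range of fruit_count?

Substituting into the canopy equation gives canopy = -8*fertilizer - 5.
So fruit_count = -10*fertilizer - 31.
Linear in fertilizer, so extremes are at the endpoints: fertilizer = -4 gives fruit_count = 9; fertilizer = 12 gives fruit_count = -151.

-151 to 9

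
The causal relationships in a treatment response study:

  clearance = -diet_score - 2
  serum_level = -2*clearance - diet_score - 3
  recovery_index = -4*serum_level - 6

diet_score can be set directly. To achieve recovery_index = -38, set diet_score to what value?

diet_score = 7

Substituting into the serum_level equation gives serum_level = diet_score + 1.
Substituting into the recovery_index equation gives recovery_index = -4*diet_score - 10.
Solve -4*diet_score - 10 = -38: diet_score = (-38 + 10) / -4 = 7.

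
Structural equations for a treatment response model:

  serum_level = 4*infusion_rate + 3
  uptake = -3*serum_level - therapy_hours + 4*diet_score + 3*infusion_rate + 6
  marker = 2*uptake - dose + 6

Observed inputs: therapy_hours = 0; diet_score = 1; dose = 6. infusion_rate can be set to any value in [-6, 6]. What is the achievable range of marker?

-106 to 110

Substituting into the uptake equation gives uptake = -9*infusion_rate + 1.
So marker = -18*infusion_rate + 2.
Linear in infusion_rate, so extremes are at the endpoints: infusion_rate = -6 gives marker = 110; infusion_rate = 6 gives marker = -106.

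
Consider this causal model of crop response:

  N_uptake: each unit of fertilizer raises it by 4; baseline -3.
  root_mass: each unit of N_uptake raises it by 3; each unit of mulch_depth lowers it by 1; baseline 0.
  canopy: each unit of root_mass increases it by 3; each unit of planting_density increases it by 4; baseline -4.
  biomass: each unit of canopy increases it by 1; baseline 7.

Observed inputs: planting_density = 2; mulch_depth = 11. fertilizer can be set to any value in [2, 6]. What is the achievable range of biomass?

Substituting into the root_mass equation gives root_mass = 12*fertilizer - 20.
canopy becomes 36*fertilizer - 56.
Substituting into the biomass equation gives biomass = 36*fertilizer - 49.
Linear in fertilizer, so extremes are at the endpoints: fertilizer = 2 gives biomass = 23; fertilizer = 6 gives biomass = 167.

23 to 167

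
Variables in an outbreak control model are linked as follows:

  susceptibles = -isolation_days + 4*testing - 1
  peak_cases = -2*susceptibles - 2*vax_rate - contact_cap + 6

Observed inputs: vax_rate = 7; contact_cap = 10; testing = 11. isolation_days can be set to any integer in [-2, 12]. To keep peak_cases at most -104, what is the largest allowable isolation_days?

Substituting into the susceptibles equation gives susceptibles = -isolation_days + 43.
So peak_cases = 2*isolation_days - 104.
Require 2*isolation_days - 104 ≤ -104, so isolation_days ≤ 0.
The largest integer in [-2, 12] satisfying this is 0.

isolation_days = 0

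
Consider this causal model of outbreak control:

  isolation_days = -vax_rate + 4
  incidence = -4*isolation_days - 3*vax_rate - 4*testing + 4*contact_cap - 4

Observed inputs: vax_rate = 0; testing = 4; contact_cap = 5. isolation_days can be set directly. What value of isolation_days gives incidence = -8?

Intervening on isolation_days fixes its value directly, overriding its dependence on vax_rate.
Substituting into the incidence equation gives incidence = -4*isolation_days.
Solve -4*isolation_days = -8: isolation_days = -8 / -4 = 2.

isolation_days = 2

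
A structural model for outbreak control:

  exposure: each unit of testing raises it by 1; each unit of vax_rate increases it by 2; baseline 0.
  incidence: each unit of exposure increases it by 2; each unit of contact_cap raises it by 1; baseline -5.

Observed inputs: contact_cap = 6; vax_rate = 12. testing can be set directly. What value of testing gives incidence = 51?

testing = 1

Substituting into the exposure equation gives exposure = testing + 24.
So incidence = 2*testing + 49.
Solve 2*testing + 49 = 51: testing = (51 - 49) / 2 = 1.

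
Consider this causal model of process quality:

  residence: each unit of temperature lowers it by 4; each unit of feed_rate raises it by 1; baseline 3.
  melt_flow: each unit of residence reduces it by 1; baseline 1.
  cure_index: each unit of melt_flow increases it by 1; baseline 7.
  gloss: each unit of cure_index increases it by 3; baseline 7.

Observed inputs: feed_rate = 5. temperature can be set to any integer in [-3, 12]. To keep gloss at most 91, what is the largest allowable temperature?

Substituting into the residence equation gives residence = -4*temperature + 8.
Substituting into the melt_flow equation gives melt_flow = 4*temperature - 7.
cure_index becomes 4*temperature.
gloss becomes 12*temperature + 7.
Require 12*temperature + 7 ≤ 91, so temperature ≤ 7.
The largest integer in [-3, 12] satisfying this is 7.

temperature = 7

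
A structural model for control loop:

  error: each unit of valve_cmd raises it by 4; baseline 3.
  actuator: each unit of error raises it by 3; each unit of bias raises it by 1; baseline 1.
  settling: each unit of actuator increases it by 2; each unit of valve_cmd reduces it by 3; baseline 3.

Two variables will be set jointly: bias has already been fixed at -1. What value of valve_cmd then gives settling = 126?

valve_cmd = 5

With bias held at -1:
Substituting into the actuator equation gives actuator = 12*valve_cmd + 9.
This gives settling = 21*valve_cmd + 21.
Solve 21*valve_cmd + 21 = 126: valve_cmd = (126 - 21) / 21 = 5.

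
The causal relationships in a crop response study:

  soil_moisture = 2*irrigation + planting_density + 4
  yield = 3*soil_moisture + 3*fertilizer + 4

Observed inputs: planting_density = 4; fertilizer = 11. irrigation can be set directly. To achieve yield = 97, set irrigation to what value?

Substituting into the soil_moisture equation gives soil_moisture = 2*irrigation + 8.
So yield = 6*irrigation + 61.
Solve 6*irrigation + 61 = 97: irrigation = (97 - 61) / 6 = 6.

irrigation = 6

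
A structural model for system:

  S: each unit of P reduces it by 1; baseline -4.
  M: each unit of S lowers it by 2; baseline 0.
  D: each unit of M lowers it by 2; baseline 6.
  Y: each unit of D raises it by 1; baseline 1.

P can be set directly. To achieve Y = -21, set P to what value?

P = 3

Substituting into the M equation gives M = 2*P + 8.
This gives D = -4*P - 10.
Substituting into the Y equation gives Y = -4*P - 9.
Solve -4*P - 9 = -21: P = (-21 + 9) / -4 = 3.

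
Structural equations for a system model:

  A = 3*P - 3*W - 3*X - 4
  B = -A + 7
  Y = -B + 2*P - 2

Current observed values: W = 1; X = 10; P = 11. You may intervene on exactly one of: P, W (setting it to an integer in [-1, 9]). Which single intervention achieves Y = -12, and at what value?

Intervening on P: Y = 5*P - 46. Reaching -12 requires P = 34/5, not an integer.
Intervening on W: with other inputs at their observed values, Y = -3*W + 12. Solving for -12 gives W = 8, within [-1, 9].

set W = 8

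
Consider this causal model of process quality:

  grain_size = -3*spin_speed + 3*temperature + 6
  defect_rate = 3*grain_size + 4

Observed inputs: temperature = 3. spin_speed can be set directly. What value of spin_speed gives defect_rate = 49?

spin_speed = 0

Substituting into the grain_size equation gives grain_size = -3*spin_speed + 15.
Substituting into the defect_rate equation gives defect_rate = -9*spin_speed + 49.
Solve -9*spin_speed + 49 = 49: spin_speed = (49 - 49) / -9 = 0.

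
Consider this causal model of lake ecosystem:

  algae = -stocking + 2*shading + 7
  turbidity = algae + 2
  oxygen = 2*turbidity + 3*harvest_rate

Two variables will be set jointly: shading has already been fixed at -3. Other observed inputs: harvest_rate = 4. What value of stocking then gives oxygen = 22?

With shading held at -3:
Substituting into the algae equation gives algae = -stocking + 1.
So turbidity = -stocking + 3.
Substituting into the oxygen equation gives oxygen = -2*stocking + 18.
Solve -2*stocking + 18 = 22: stocking = (22 - 18) / -2 = -2.

stocking = -2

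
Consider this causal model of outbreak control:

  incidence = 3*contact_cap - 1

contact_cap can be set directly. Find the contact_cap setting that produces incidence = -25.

Solve 3*contact_cap - 1 = -25: contact_cap = (-25 + 1) / 3 = -8.

contact_cap = -8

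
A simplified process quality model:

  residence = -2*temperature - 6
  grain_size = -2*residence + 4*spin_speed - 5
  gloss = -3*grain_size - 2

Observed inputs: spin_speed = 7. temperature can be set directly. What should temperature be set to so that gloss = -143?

Substituting into the grain_size equation gives grain_size = 4*temperature + 35.
This gives gloss = -12*temperature - 107.
Solve -12*temperature - 107 = -143: temperature = (-143 + 107) / -12 = 3.

temperature = 3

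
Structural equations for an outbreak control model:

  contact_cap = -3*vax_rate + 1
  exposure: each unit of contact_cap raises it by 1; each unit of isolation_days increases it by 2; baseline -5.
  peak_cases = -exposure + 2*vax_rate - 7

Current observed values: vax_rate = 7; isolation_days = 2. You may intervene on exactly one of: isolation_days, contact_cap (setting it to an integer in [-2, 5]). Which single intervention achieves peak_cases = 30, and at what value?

Intervening on isolation_days: with other inputs at their observed values, peak_cases = -2*isolation_days + 32. Solving for 30 gives isolation_days = 1, within [-2, 5].
Intervening on contact_cap: peak_cases = -contact_cap + 8. Reaching 30 requires contact_cap = -22, outside [-2, 5].

set isolation_days = 1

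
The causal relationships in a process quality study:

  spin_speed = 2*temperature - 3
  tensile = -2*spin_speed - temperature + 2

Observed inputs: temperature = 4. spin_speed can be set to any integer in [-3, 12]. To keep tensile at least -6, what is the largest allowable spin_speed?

Intervening on spin_speed fixes its value directly, overriding its dependence on temperature.
Substituting into the tensile equation gives tensile = -2*spin_speed - 2.
Require -2*spin_speed - 2 ≥ -6, so spin_speed ≤ 2.
The largest integer in [-3, 12] satisfying this is 2.

spin_speed = 2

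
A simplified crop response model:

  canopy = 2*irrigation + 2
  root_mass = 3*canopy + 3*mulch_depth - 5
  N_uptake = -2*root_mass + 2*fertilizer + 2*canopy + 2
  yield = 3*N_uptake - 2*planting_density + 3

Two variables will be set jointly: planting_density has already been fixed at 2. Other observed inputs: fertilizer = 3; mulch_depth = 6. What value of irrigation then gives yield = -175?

With planting_density held at 2:
Substituting into the root_mass equation gives root_mass = 6*irrigation + 19.
N_uptake becomes -8*irrigation - 26.
So yield = -24*irrigation - 79.
Solve -24*irrigation - 79 = -175: irrigation = (-175 + 79) / -24 = 4.

irrigation = 4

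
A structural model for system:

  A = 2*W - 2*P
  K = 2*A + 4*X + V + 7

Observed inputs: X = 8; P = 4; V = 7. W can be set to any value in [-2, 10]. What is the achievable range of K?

22 to 70

Substituting into the A equation gives A = 2*W - 8.
K becomes 4*W + 30.
Linear in W, so extremes are at the endpoints: W = -2 gives K = 22; W = 10 gives K = 70.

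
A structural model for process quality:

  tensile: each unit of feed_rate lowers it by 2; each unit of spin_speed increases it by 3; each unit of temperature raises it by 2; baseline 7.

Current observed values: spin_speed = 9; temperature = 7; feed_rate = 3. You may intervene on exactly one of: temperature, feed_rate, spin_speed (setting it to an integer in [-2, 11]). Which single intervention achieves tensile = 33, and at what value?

set spin_speed = 6

Intervening on temperature: tensile = 2*temperature + 28. Reaching 33 requires temperature = 5/2, not an integer.
Intervening on feed_rate: tensile = -2*feed_rate + 48. Reaching 33 requires feed_rate = 15/2, not an integer.
Intervening on spin_speed: with other inputs at their observed values, tensile = 3*spin_speed + 15. Solving for 33 gives spin_speed = 6, within [-2, 11].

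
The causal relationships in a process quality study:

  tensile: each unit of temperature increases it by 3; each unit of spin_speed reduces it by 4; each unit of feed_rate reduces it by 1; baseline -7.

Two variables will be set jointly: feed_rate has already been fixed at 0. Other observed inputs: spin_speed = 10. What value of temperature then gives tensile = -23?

With feed_rate held at 0:
Substituting into the tensile equation gives tensile = 3*temperature - 47.
Solve 3*temperature - 47 = -23: temperature = (-23 + 47) / 3 = 8.

temperature = 8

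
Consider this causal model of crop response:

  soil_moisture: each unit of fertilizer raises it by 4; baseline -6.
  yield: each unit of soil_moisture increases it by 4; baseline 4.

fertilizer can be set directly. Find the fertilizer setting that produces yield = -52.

Substituting into the yield equation gives yield = 16*fertilizer - 20.
Solve 16*fertilizer - 20 = -52: fertilizer = (-52 + 20) / 16 = -2.

fertilizer = -2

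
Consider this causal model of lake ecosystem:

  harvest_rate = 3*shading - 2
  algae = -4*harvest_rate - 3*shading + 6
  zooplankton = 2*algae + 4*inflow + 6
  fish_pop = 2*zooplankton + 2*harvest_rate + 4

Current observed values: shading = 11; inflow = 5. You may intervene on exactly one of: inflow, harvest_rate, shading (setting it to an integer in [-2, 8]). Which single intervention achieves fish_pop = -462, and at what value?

set inflow = 8

Intervening on inflow: with other inputs at their observed values, fish_pop = 8*inflow - 526. Solving for -462 gives inflow = 8, within [-2, 8].
Intervening on harvest_rate: fish_pop = -14*harvest_rate - 52. Reaching -462 requires harvest_rate = 205/7, not an integer.
Intervening on shading: fish_pop = -54*shading + 108. Reaching -462 requires shading = 95/9, not an integer.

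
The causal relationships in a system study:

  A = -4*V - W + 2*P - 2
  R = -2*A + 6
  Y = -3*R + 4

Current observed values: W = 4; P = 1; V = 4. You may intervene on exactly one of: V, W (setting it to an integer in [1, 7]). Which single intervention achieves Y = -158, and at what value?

set V = 5

Intervening on V: with other inputs at their observed values, Y = -24*V - 38. Solving for -158 gives V = 5, within [1, 7].
Intervening on W: Y = -6*W - 110. Reaching -158 requires W = 8, outside [1, 7].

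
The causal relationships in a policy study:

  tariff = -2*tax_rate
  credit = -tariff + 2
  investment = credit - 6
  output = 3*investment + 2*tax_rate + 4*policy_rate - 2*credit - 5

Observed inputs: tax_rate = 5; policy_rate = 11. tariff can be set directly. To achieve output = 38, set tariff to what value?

tariff = -5

Intervening on tariff fixes its value directly, overriding its dependence on tax_rate.
Substituting into the investment equation gives investment = -tariff - 4.
Substituting into the output equation gives output = -tariff + 33.
Solve -tariff + 33 = 38: tariff = (38 - 33) / -1 = -5.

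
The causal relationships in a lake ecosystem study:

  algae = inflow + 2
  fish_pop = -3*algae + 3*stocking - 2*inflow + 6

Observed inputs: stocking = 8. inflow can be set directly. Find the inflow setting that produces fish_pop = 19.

inflow = 1

Substituting into the fish_pop equation gives fish_pop = -5*inflow + 24.
Solve -5*inflow + 24 = 19: inflow = (19 - 24) / -5 = 1.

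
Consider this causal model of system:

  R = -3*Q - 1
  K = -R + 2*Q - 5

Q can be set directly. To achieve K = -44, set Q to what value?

Substituting into the K equation gives K = 5*Q - 4.
Solve 5*Q - 4 = -44: Q = (-44 + 4) / 5 = -8.

Q = -8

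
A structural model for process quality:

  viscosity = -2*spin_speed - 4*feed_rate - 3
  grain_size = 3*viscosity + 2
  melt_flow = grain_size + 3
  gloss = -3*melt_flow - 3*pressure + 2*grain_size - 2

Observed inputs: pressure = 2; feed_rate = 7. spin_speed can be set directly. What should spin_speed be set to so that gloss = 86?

Substituting into the viscosity equation gives viscosity = -2*spin_speed - 31.
Substituting into the grain_size equation gives grain_size = -6*spin_speed - 91.
melt_flow becomes -6*spin_speed - 88.
Substituting into the gloss equation gives gloss = 6*spin_speed + 74.
Solve 6*spin_speed + 74 = 86: spin_speed = (86 - 74) / 6 = 2.

spin_speed = 2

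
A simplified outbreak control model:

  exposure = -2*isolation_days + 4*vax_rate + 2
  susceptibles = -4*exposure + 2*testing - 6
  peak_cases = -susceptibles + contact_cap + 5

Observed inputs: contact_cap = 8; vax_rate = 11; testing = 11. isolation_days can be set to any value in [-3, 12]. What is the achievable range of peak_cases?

Substituting into the exposure equation gives exposure = -2*isolation_days + 46.
This gives susceptibles = 8*isolation_days - 168.
peak_cases becomes -8*isolation_days + 181.
Linear in isolation_days, so extremes are at the endpoints: isolation_days = -3 gives peak_cases = 205; isolation_days = 12 gives peak_cases = 85.

85 to 205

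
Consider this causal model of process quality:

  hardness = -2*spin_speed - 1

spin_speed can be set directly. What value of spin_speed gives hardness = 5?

spin_speed = -3

Solve -2*spin_speed - 1 = 5: spin_speed = (5 + 1) / -2 = -3.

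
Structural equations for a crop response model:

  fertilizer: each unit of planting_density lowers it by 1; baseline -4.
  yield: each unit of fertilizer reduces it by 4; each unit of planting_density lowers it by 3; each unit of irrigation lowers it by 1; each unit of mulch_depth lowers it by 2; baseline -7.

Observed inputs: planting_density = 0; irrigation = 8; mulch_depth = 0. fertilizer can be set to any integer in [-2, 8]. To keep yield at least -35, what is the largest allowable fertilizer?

fertilizer = 5

Intervening on fertilizer fixes its value directly, overriding its dependence on planting_density.
Substituting into the yield equation gives yield = -4*fertilizer - 15.
Require -4*fertilizer - 15 ≥ -35, so fertilizer ≤ 5.
The largest integer in [-2, 8] satisfying this is 5.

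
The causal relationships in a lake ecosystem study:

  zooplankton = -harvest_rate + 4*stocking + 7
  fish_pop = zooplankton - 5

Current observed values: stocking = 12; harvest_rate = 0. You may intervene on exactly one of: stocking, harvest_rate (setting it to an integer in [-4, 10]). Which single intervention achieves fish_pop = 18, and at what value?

set stocking = 4

Intervening on stocking: with other inputs at their observed values, fish_pop = 4*stocking + 2. Solving for 18 gives stocking = 4, within [-4, 10].
Intervening on harvest_rate: fish_pop = -harvest_rate + 50. Reaching 18 requires harvest_rate = 32, outside [-4, 10].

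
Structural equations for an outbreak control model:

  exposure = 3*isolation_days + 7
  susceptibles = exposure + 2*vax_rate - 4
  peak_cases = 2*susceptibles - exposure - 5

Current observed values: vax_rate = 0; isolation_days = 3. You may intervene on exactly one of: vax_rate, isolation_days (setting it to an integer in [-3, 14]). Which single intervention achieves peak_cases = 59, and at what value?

set vax_rate = 14

Intervening on vax_rate: with other inputs at their observed values, peak_cases = 4*vax_rate + 3. Solving for 59 gives vax_rate = 14, within [-3, 14].
Intervening on isolation_days: peak_cases = 3*isolation_days - 6. Reaching 59 requires isolation_days = 65/3, not an integer.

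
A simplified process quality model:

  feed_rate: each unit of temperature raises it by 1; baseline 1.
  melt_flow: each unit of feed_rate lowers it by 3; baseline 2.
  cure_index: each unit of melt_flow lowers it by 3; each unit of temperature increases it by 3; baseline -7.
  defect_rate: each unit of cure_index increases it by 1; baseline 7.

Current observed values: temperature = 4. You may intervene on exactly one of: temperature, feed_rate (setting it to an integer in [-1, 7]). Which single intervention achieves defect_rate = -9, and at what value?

set temperature = -1

Intervening on temperature: with other inputs at their observed values, defect_rate = 12*temperature + 3. Solving for -9 gives temperature = -1, within [-1, 7].
Intervening on feed_rate: defect_rate = 9*feed_rate + 6. Reaching -9 requires feed_rate = -5/3, not an integer.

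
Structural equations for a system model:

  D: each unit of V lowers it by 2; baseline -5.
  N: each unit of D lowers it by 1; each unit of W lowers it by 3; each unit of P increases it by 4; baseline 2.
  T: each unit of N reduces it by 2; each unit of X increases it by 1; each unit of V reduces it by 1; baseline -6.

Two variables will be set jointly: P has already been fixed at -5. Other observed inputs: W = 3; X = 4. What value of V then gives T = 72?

V = -6

With P held at -5:
Substituting into the N equation gives N = 2*V - 22.
T becomes -5*V + 42.
Solve -5*V + 42 = 72: V = (72 - 42) / -5 = -6.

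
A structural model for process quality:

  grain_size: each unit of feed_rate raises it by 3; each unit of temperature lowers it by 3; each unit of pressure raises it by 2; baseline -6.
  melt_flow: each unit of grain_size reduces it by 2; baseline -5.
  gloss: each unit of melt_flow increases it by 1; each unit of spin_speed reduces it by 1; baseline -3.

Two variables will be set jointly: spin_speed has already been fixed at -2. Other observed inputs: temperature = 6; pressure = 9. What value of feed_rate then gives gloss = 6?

feed_rate = 0

With spin_speed held at -2:
Substituting into the grain_size equation gives grain_size = 3*feed_rate - 6.
So melt_flow = -6*feed_rate + 7.
So gloss = -6*feed_rate + 6.
Solve -6*feed_rate + 6 = 6: feed_rate = (6 - 6) / -6 = 0.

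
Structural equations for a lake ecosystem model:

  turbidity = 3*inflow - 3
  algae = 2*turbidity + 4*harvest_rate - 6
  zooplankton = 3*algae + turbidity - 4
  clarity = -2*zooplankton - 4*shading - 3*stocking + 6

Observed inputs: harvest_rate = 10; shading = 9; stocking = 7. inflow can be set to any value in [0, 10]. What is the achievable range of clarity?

-625 to -205

Substituting into the algae equation gives algae = 6*inflow + 28.
So zooplankton = 21*inflow + 77.
This gives clarity = -42*inflow - 205.
Linear in inflow, so extremes are at the endpoints: inflow = 0 gives clarity = -205; inflow = 10 gives clarity = -625.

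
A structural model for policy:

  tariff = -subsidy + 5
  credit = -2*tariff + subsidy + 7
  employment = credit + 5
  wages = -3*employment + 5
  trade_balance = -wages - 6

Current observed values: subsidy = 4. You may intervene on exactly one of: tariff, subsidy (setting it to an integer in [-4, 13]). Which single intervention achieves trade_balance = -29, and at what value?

set tariff = 11

Intervening on tariff: with other inputs at their observed values, trade_balance = -6*tariff + 37. Solving for -29 gives tariff = 11, within [-4, 13].
Intervening on subsidy: trade_balance = 9*subsidy - 5. Reaching -29 requires subsidy = -8/3, not an integer.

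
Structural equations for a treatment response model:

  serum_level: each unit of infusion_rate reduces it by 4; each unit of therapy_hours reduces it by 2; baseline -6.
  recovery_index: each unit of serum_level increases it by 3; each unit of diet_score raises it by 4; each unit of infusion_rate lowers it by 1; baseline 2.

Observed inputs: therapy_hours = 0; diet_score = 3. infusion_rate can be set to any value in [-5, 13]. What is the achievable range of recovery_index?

-173 to 61

Substituting into the serum_level equation gives serum_level = -4*infusion_rate - 6.
recovery_index becomes -13*infusion_rate - 4.
Linear in infusion_rate, so extremes are at the endpoints: infusion_rate = -5 gives recovery_index = 61; infusion_rate = 13 gives recovery_index = -173.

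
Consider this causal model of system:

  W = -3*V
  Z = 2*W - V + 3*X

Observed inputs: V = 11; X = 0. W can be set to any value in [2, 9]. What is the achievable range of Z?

-7 to 7

Intervening on W fixes its value directly, overriding its dependence on V.
Substituting into the Z equation gives Z = 2*W - 11.
Linear in W, so extremes are at the endpoints: W = 2 gives Z = -7; W = 9 gives Z = 7.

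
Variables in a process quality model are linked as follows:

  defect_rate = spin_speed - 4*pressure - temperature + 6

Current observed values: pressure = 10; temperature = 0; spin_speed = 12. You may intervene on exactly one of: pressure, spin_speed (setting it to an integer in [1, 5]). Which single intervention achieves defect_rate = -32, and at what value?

set spin_speed = 2

Intervening on pressure: defect_rate = -4*pressure + 18. Reaching -32 requires pressure = 25/2, not an integer.
Intervening on spin_speed: with other inputs at their observed values, defect_rate = spin_speed - 34. Solving for -32 gives spin_speed = 2, within [1, 5].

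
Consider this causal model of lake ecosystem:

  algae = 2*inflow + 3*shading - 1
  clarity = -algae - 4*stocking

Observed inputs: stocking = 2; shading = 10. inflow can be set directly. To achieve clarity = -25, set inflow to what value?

Substituting into the algae equation gives algae = 2*inflow + 29.
Substituting into the clarity equation gives clarity = -2*inflow - 37.
Solve -2*inflow - 37 = -25: inflow = (-25 + 37) / -2 = -6.

inflow = -6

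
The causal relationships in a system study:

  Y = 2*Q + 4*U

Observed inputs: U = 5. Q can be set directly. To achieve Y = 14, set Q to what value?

Q = -3

Substituting into the Y equation gives Y = 2*Q + 20.
Solve 2*Q + 20 = 14: Q = (14 - 20) / 2 = -3.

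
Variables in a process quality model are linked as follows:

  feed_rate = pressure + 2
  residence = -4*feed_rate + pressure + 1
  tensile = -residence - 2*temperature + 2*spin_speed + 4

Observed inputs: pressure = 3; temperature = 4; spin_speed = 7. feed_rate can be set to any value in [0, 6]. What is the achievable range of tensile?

Intervening on feed_rate fixes its value directly, overriding its dependence on pressure.
Substituting into the residence equation gives residence = -4*feed_rate + 4.
So tensile = 4*feed_rate + 6.
Linear in feed_rate, so extremes are at the endpoints: feed_rate = 0 gives tensile = 6; feed_rate = 6 gives tensile = 30.

6 to 30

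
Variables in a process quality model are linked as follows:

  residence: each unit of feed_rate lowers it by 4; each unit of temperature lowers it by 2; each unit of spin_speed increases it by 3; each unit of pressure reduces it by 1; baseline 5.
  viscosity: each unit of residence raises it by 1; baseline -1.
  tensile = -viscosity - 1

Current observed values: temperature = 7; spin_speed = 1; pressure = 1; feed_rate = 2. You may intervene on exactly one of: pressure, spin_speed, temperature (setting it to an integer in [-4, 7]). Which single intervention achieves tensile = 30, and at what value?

set spin_speed = -4

Intervening on pressure: tensile = pressure + 14. Reaching 30 requires pressure = 16, outside [-4, 7].
Intervening on spin_speed: with other inputs at their observed values, tensile = -3*spin_speed + 18. Solving for 30 gives spin_speed = -4, within [-4, 7].
Intervening on temperature: tensile = 2*temperature + 1. Reaching 30 requires temperature = 29/2, not an integer.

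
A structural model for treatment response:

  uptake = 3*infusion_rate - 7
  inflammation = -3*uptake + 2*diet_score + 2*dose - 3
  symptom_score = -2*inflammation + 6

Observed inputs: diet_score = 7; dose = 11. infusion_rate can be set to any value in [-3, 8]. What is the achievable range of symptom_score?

Substituting into the inflammation equation gives inflammation = -9*infusion_rate + 54.
Substituting into the symptom_score equation gives symptom_score = 18*infusion_rate - 102.
Linear in infusion_rate, so extremes are at the endpoints: infusion_rate = -3 gives symptom_score = -156; infusion_rate = 8 gives symptom_score = 42.

-156 to 42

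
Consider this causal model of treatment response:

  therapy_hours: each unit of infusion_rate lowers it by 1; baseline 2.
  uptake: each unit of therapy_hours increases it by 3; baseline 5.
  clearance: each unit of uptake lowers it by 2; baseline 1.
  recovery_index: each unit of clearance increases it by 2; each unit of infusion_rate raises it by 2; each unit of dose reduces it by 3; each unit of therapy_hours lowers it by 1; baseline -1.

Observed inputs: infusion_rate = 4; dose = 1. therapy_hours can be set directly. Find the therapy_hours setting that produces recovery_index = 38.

Intervening on therapy_hours fixes its value directly, overriding its dependence on infusion_rate.
Substituting into the clearance equation gives clearance = -6*therapy_hours - 9.
This gives recovery_index = -13*therapy_hours - 14.
Solve -13*therapy_hours - 14 = 38: therapy_hours = (38 + 14) / -13 = -4.

therapy_hours = -4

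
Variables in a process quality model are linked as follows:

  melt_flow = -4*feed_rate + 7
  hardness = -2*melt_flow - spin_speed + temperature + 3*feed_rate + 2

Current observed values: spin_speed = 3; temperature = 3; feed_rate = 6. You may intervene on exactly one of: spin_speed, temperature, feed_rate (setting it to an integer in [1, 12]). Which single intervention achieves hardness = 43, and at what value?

set feed_rate = 5

Intervening on spin_speed: hardness = -spin_speed + 57. Reaching 43 requires spin_speed = 14, outside [1, 12].
Intervening on temperature: hardness = temperature + 51. Reaching 43 requires temperature = -8, outside [1, 12].
Intervening on feed_rate: with other inputs at their observed values, hardness = 11*feed_rate - 12. Solving for 43 gives feed_rate = 5, within [1, 12].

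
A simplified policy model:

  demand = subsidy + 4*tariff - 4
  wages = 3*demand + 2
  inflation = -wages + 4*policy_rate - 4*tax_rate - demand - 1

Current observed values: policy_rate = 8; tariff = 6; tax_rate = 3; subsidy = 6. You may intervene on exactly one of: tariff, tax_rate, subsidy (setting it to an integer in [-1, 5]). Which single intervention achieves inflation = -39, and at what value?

set tariff = 3

Intervening on tariff: with other inputs at their observed values, inflation = -16*tariff + 9. Solving for -39 gives tariff = 3, within [-1, 5].
Intervening on tax_rate: inflation = -4*tax_rate - 75. Reaching -39 requires tax_rate = -9, outside [-1, 5].
Intervening on subsidy: inflation = -4*subsidy - 63. Reaching -39 requires subsidy = -6, outside [-1, 5].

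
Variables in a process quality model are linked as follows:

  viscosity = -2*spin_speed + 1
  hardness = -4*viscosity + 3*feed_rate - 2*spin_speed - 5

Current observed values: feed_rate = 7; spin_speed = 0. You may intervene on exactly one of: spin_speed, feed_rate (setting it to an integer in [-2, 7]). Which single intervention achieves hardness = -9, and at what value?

Intervening on spin_speed: hardness = 6*spin_speed + 12. Reaching -9 requires spin_speed = -7/2, not an integer.
Intervening on feed_rate: with other inputs at their observed values, hardness = 3*feed_rate - 9. Solving for -9 gives feed_rate = 0, within [-2, 7].

set feed_rate = 0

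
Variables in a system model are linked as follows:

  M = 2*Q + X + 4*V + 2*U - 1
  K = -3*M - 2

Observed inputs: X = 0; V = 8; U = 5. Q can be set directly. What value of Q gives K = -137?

Q = 2

Substituting into the M equation gives M = 2*Q + 41.
Substituting into the K equation gives K = -6*Q - 125.
Solve -6*Q - 125 = -137: Q = (-137 + 125) / -6 = 2.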